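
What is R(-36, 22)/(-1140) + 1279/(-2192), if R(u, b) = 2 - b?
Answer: -70711/124944 ≈ -0.56594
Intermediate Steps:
R(-36, 22)/(-1140) + 1279/(-2192) = (2 - 1*22)/(-1140) + 1279/(-2192) = (2 - 22)*(-1/1140) + 1279*(-1/2192) = -20*(-1/1140) - 1279/2192 = 1/57 - 1279/2192 = -70711/124944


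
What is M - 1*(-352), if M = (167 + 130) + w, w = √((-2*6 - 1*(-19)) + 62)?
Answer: 649 + √69 ≈ 657.31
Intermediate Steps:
w = √69 (w = √((-12 + 19) + 62) = √(7 + 62) = √69 ≈ 8.3066)
M = 297 + √69 (M = (167 + 130) + √69 = 297 + √69 ≈ 305.31)
M - 1*(-352) = (297 + √69) - 1*(-352) = (297 + √69) + 352 = 649 + √69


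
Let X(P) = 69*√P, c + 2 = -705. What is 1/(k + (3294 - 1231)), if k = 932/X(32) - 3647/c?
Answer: 200888338248/415468353589943 - 164001477*√2/415468353589943 ≈ 0.00048296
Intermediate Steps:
c = -707 (c = -2 - 705 = -707)
k = 521/101 + 233*√2/138 (k = 932/((69*√32)) - 3647/(-707) = 932/((69*(4*√2))) - 3647*(-1/707) = 932/((276*√2)) + 521/101 = 932*(√2/552) + 521/101 = 233*√2/138 + 521/101 = 521/101 + 233*√2/138 ≈ 7.5462)
1/(k + (3294 - 1231)) = 1/((521/101 + 233*√2/138) + (3294 - 1231)) = 1/((521/101 + 233*√2/138) + 2063) = 1/(208884/101 + 233*√2/138)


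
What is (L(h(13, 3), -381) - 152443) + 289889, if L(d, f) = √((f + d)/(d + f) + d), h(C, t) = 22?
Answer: 137446 + √23 ≈ 1.3745e+5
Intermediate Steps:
L(d, f) = √(1 + d) (L(d, f) = √((d + f)/(d + f) + d) = √(1 + d))
(L(h(13, 3), -381) - 152443) + 289889 = (√((22 - 381 + 22*(22 - 381))/(22 - 381)) - 152443) + 289889 = (√((22 - 381 + 22*(-359))/(-359)) - 152443) + 289889 = (√(-(22 - 381 - 7898)/359) - 152443) + 289889 = (√(-1/359*(-8257)) - 152443) + 289889 = (√23 - 152443) + 289889 = (-152443 + √23) + 289889 = 137446 + √23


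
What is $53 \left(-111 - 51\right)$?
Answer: $-8586$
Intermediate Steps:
$53 \left(-111 - 51\right) = 53 \left(-162\right) = -8586$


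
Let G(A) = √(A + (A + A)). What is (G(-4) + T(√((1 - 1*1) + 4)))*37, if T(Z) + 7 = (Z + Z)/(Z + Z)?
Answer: -222 + 74*I*√3 ≈ -222.0 + 128.17*I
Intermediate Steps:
T(Z) = -6 (T(Z) = -7 + (Z + Z)/(Z + Z) = -7 + (2*Z)/((2*Z)) = -7 + (2*Z)*(1/(2*Z)) = -7 + 1 = -6)
G(A) = √3*√A (G(A) = √(A + 2*A) = √(3*A) = √3*√A)
(G(-4) + T(√((1 - 1*1) + 4)))*37 = (√3*√(-4) - 6)*37 = (√3*(2*I) - 6)*37 = (2*I*√3 - 6)*37 = (-6 + 2*I*√3)*37 = -222 + 74*I*√3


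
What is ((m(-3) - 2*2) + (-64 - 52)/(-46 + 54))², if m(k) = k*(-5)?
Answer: 49/4 ≈ 12.250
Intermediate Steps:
m(k) = -5*k
((m(-3) - 2*2) + (-64 - 52)/(-46 + 54))² = ((-5*(-3) - 2*2) + (-64 - 52)/(-46 + 54))² = ((15 - 4) - 116/8)² = (11 - 116*⅛)² = (11 - 29/2)² = (-7/2)² = 49/4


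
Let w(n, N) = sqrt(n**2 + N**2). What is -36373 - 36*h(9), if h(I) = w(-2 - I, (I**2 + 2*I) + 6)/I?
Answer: -36373 - 4*sqrt(11146) ≈ -36795.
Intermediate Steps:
w(n, N) = sqrt(N**2 + n**2)
h(I) = sqrt((-2 - I)**2 + (6 + I**2 + 2*I)**2)/I (h(I) = sqrt(((I**2 + 2*I) + 6)**2 + (-2 - I)**2)/I = sqrt((6 + I**2 + 2*I)**2 + (-2 - I)**2)/I = sqrt((-2 - I)**2 + (6 + I**2 + 2*I)**2)/I)
-36373 - 36*h(9) = -36373 - 36*sqrt((2 + 9)**2 + (6 + 9**2 + 2*9)**2)/9 = -36373 - 4*sqrt(11**2 + (6 + 81 + 18)**2) = -36373 - 4*sqrt(121 + 105**2) = -36373 - 4*sqrt(121 + 11025) = -36373 - 4*sqrt(11146)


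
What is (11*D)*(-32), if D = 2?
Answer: -704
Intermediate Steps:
(11*D)*(-32) = (11*2)*(-32) = 22*(-32) = -704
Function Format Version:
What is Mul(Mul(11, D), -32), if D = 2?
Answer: -704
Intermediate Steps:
Mul(Mul(11, D), -32) = Mul(Mul(11, 2), -32) = Mul(22, -32) = -704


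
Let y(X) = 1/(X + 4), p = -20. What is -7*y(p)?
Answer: 7/16 ≈ 0.43750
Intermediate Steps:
y(X) = 1/(4 + X)
-7*y(p) = -7/(4 - 20) = -7/(-16) = -7*(-1/16) = 7/16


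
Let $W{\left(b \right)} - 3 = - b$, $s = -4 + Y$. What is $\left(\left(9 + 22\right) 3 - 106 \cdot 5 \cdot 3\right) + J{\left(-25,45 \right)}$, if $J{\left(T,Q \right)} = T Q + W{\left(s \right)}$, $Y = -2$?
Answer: $-2613$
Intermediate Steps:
$s = -6$ ($s = -4 - 2 = -6$)
$W{\left(b \right)} = 3 - b$
$J{\left(T,Q \right)} = 9 + Q T$ ($J{\left(T,Q \right)} = T Q + \left(3 - -6\right) = Q T + \left(3 + 6\right) = Q T + 9 = 9 + Q T$)
$\left(\left(9 + 22\right) 3 - 106 \cdot 5 \cdot 3\right) + J{\left(-25,45 \right)} = \left(\left(9 + 22\right) 3 - 106 \cdot 5 \cdot 3\right) + \left(9 + 45 \left(-25\right)\right) = \left(31 \cdot 3 - 1590\right) + \left(9 - 1125\right) = \left(93 - 1590\right) - 1116 = -1497 - 1116 = -2613$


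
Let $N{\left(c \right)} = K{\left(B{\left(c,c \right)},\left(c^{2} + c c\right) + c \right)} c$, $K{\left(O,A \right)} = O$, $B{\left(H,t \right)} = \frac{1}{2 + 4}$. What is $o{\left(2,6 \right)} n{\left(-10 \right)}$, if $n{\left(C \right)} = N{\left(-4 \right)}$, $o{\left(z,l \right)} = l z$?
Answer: $-8$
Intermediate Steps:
$B{\left(H,t \right)} = \frac{1}{6}$
$N{\left(c \right)} = \frac{c}{6}$
$n{\left(C \right)} = - \frac{2}{3}$ ($n{\left(C \right)} = \frac{1}{6} \left(-4\right) = - \frac{2}{3}$)
$o{\left(2,6 \right)} n{\left(-10 \right)} = 6 \cdot 2 \left(- \frac{2}{3}\right) = 12 \left(- \frac{2}{3}\right) = -8$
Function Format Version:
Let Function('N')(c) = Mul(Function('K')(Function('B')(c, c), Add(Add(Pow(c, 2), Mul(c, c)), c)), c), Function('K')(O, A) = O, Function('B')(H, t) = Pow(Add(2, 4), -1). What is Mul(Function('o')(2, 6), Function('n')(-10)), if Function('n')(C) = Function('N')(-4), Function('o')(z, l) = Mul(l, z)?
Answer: -8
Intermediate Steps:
Function('B')(H, t) = Rational(1, 6) (Function('B')(H, t) = Pow(6, -1) = Rational(1, 6))
Function('N')(c) = Mul(Rational(1, 6), c)
Function('n')(C) = Rational(-2, 3) (Function('n')(C) = Mul(Rational(1, 6), -4) = Rational(-2, 3))
Mul(Function('o')(2, 6), Function('n')(-10)) = Mul(Mul(6, 2), Rational(-2, 3)) = Mul(12, Rational(-2, 3)) = -8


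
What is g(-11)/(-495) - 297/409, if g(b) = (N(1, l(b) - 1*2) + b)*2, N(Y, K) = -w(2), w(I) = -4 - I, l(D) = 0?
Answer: -28585/40491 ≈ -0.70596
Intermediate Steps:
N(Y, K) = 6 (N(Y, K) = -(-4 - 1*2) = -(-4 - 2) = -1*(-6) = 6)
g(b) = 12 + 2*b (g(b) = (6 + b)*2 = 12 + 2*b)
g(-11)/(-495) - 297/409 = (12 + 2*(-11))/(-495) - 297/409 = (12 - 22)*(-1/495) - 297*1/409 = -10*(-1/495) - 297/409 = 2/99 - 297/409 = -28585/40491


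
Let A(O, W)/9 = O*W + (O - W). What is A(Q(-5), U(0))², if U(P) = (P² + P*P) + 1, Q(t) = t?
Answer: 9801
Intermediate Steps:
U(P) = 1 + 2*P² (U(P) = (P² + P²) + 1 = 2*P² + 1 = 1 + 2*P²)
A(O, W) = -9*W + 9*O + 9*O*W (A(O, W) = 9*(O*W + (O - W)) = 9*(O - W + O*W) = -9*W + 9*O + 9*O*W)
A(Q(-5), U(0))² = (-9*(1 + 2*0²) + 9*(-5) + 9*(-5)*(1 + 2*0²))² = (-9*(1 + 2*0) - 45 + 9*(-5)*(1 + 2*0))² = (-9*(1 + 0) - 45 + 9*(-5)*(1 + 0))² = (-9*1 - 45 + 9*(-5)*1)² = (-9 - 45 - 45)² = (-99)² = 9801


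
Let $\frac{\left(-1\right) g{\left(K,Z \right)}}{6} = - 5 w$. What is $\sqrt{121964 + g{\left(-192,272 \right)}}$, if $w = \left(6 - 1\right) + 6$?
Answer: $\sqrt{122294} \approx 349.71$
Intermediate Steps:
$w = 11$ ($w = 5 + 6 = 11$)
$g{\left(K,Z \right)} = 330$ ($g{\left(K,Z \right)} = - 6 \left(\left(-5\right) 11\right) = \left(-6\right) \left(-55\right) = 330$)
$\sqrt{121964 + g{\left(-192,272 \right)}} = \sqrt{121964 + 330} = \sqrt{122294}$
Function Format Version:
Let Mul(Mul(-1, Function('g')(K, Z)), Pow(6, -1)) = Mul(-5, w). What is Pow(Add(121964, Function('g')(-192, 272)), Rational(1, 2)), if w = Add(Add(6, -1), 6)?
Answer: Pow(122294, Rational(1, 2)) ≈ 349.71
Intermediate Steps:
w = 11 (w = Add(5, 6) = 11)
Function('g')(K, Z) = 330 (Function('g')(K, Z) = Mul(-6, Mul(-5, 11)) = Mul(-6, -55) = 330)
Pow(Add(121964, Function('g')(-192, 272)), Rational(1, 2)) = Pow(Add(121964, 330), Rational(1, 2)) = Pow(122294, Rational(1, 2))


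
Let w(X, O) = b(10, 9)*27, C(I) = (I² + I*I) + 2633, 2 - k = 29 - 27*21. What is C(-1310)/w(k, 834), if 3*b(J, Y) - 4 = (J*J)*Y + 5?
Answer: 3434833/8181 ≈ 419.85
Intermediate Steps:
k = 540 (k = 2 - (29 - 27*21) = 2 - (29 - 567) = 2 - 1*(-538) = 2 + 538 = 540)
C(I) = 2633 + 2*I² (C(I) = (I² + I²) + 2633 = 2*I² + 2633 = 2633 + 2*I²)
b(J, Y) = 3 + Y*J²/3 (b(J, Y) = 4/3 + ((J*J)*Y + 5)/3 = 4/3 + (J²*Y + 5)/3 = 4/3 + (Y*J² + 5)/3 = 4/3 + (5 + Y*J²)/3 = 4/3 + (5/3 + Y*J²/3) = 3 + Y*J²/3)
w(X, O) = 8181 (w(X, O) = (3 + (⅓)*9*10²)*27 = (3 + (⅓)*9*100)*27 = (3 + 300)*27 = 303*27 = 8181)
C(-1310)/w(k, 834) = (2633 + 2*(-1310)²)/8181 = (2633 + 2*1716100)*(1/8181) = (2633 + 3432200)*(1/8181) = 3434833*(1/8181) = 3434833/8181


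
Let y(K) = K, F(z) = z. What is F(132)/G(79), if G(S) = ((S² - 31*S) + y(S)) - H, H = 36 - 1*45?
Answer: 33/970 ≈ 0.034021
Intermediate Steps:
H = -9 (H = 36 - 45 = -9)
G(S) = 9 + S² - 30*S (G(S) = ((S² - 31*S) + S) - 1*(-9) = (S² - 30*S) + 9 = 9 + S² - 30*S)
F(132)/G(79) = 132/(9 + 79² - 30*79) = 132/(9 + 6241 - 2370) = 132/3880 = 132*(1/3880) = 33/970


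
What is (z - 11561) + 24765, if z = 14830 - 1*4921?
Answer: 23113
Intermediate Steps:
z = 9909 (z = 14830 - 4921 = 9909)
(z - 11561) + 24765 = (9909 - 11561) + 24765 = -1652 + 24765 = 23113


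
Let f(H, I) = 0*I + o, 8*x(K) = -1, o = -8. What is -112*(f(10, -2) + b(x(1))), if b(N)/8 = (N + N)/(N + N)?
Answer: 0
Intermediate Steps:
x(K) = -⅛ (x(K) = (⅛)*(-1) = -⅛)
f(H, I) = -8 (f(H, I) = 0*I - 8 = 0 - 8 = -8)
b(N) = 8 (b(N) = 8*((N + N)/(N + N)) = 8*((2*N)/((2*N))) = 8*((2*N)*(1/(2*N))) = 8*1 = 8)
-112*(f(10, -2) + b(x(1))) = -112*(-8 + 8) = -112*0 = 0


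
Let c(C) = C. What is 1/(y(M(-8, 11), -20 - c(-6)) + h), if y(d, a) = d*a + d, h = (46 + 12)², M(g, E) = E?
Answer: 1/3221 ≈ 0.00031046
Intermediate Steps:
h = 3364 (h = 58² = 3364)
y(d, a) = d + a*d (y(d, a) = a*d + d = d + a*d)
1/(y(M(-8, 11), -20 - c(-6)) + h) = 1/(11*(1 + (-20 - 1*(-6))) + 3364) = 1/(11*(1 + (-20 + 6)) + 3364) = 1/(11*(1 - 14) + 3364) = 1/(11*(-13) + 3364) = 1/(-143 + 3364) = 1/3221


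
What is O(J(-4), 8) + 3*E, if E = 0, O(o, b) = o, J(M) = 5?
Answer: 5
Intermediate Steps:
O(J(-4), 8) + 3*E = 5 + 3*0 = 5 + 0 = 5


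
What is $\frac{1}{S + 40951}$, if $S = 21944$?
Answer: $\frac{1}{62895} \approx 1.59 \cdot 10^{-5}$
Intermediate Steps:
$\frac{1}{S + 40951} = \frac{1}{21944 + 40951} = \frac{1}{62895}$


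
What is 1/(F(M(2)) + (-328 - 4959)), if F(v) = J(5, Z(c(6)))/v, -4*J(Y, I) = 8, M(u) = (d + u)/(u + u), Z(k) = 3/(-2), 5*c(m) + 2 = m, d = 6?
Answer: -1/5288 ≈ -0.00018911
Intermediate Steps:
c(m) = -⅖ + m/5
Z(k) = -3/2 (Z(k) = 3*(-½) = -3/2)
M(u) = (6 + u)/(2*u) (M(u) = (6 + u)/(u + u) = (6 + u)/((2*u)) = (6 + u)*(1/(2*u)) = (6 + u)/(2*u))
J(Y, I) = -2 (J(Y, I) = -¼*8 = -2)
F(v) = -2/v
1/(F(M(2)) + (-328 - 4959)) = 1/(-2*4/(6 + 2) + (-328 - 4959)) = 1/(-2/((½)*(½)*8) - 5287) = 1/(-2/2 - 5287) = 1/(-2*½ - 5287) = 1/(-1 - 5287) = 1/(-5288) = -1/5288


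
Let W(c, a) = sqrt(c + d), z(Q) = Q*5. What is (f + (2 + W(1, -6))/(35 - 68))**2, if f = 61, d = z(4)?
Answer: (2011 - sqrt(21))**2/1089 ≈ 3696.7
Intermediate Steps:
z(Q) = 5*Q
d = 20 (d = 5*4 = 20)
W(c, a) = sqrt(20 + c) (W(c, a) = sqrt(c + 20) = sqrt(20 + c))
(f + (2 + W(1, -6))/(35 - 68))**2 = (61 + (2 + sqrt(20 + 1))/(35 - 68))**2 = (61 + (2 + sqrt(21))/(-33))**2 = (61 + (2 + sqrt(21))*(-1/33))**2 = (61 + (-2/33 - sqrt(21)/33))**2 = (2011/33 - sqrt(21)/33)**2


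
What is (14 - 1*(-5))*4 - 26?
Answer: 50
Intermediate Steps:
(14 - 1*(-5))*4 - 26 = (14 + 5)*4 - 26 = 19*4 - 26 = 76 - 26 = 50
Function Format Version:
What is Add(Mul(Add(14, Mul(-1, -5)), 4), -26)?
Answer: 50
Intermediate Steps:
Add(Mul(Add(14, Mul(-1, -5)), 4), -26) = Add(Mul(Add(14, 5), 4), -26) = Add(Mul(19, 4), -26) = Add(76, -26) = 50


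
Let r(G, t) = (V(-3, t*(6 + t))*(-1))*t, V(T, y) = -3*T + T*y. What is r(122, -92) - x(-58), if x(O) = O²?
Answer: -2186248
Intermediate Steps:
r(G, t) = t*(-9 + 3*t*(6 + t)) (r(G, t) = (-3*(-3 + t*(6 + t))*(-1))*t = ((9 - 3*t*(6 + t))*(-1))*t = (-9 + 3*t*(6 + t))*t = t*(-9 + 3*t*(6 + t)))
r(122, -92) - x(-58) = 3*(-92)*(-3 - 92*(6 - 92)) - 1*(-58)² = 3*(-92)*(-3 - 92*(-86)) - 1*3364 = 3*(-92)*(-3 + 7912) - 3364 = 3*(-92)*7909 - 3364 = -2182884 - 3364 = -2186248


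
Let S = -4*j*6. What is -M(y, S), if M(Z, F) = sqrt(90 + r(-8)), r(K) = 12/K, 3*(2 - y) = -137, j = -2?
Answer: -sqrt(354)/2 ≈ -9.4074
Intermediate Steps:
S = 48 (S = -4*(-2)*6 = 8*6 = 48)
y = 143/3 (y = 2 - 1/3*(-137) = 2 + 137/3 = 143/3 ≈ 47.667)
M(Z, F) = sqrt(354)/2 (M(Z, F) = sqrt(90 + 12/(-8)) = sqrt(90 + 12*(-1/8)) = sqrt(90 - 3/2) = sqrt(177/2) = sqrt(354)/2)
-M(y, S) = -sqrt(354)/2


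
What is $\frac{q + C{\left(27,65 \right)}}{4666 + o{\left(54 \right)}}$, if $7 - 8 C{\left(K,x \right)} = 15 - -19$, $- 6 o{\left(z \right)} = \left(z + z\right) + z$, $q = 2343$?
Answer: $\frac{18717}{37112} \approx 0.50434$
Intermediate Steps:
$o{\left(z \right)} = - \frac{z}{2}$ ($o{\left(z \right)} = - \frac{\left(z + z\right) + z}{6} = - \frac{2 z + z}{6} = - \frac{3 z}{6} = - \frac{z}{2}$)
$C{\left(K,x \right)} = - \frac{27}{8}$ ($C{\left(K,x \right)} = \frac{7}{8} - \frac{15 - -19}{8} = \frac{7}{8} - \frac{15 + 19}{8} = \frac{7}{8} - \frac{17}{4} = - \frac{27}{8}$)
$\frac{q + C{\left(27,65 \right)}}{4666 + o{\left(54 \right)}} = \frac{2343 - \frac{27}{8}}{4666 - 27} = \frac{18717}{8 \left(4666 - 27\right)} = \frac{18717}{8 \cdot 4639} = \frac{18717}{8} \cdot \frac{1}{4639} = \frac{18717}{37112}$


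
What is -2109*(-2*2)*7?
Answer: 59052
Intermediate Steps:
-2109*(-2*2)*7 = -(-8436)*7 = -2109*(-28) = 59052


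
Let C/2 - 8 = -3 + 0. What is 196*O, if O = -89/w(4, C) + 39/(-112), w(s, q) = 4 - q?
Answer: 34069/12 ≈ 2839.1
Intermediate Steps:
C = 10 (C = 16 + 2*(-3 + 0) = 16 + 2*(-3) = 16 - 6 = 10)
O = 4867/336 (O = -89/(4 - 1*10) + 39/(-112) = -89/(4 - 10) + 39*(-1/112) = -89/(-6) - 39/112 = -89*(-⅙) - 39/112 = 89/6 - 39/112 = 4867/336 ≈ 14.485)
196*O = 196*(4867/336) = 34069/12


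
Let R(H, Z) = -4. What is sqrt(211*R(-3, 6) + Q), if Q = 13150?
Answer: sqrt(12306) ≈ 110.93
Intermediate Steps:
sqrt(211*R(-3, 6) + Q) = sqrt(211*(-4) + 13150) = sqrt(-844 + 13150) = sqrt(12306)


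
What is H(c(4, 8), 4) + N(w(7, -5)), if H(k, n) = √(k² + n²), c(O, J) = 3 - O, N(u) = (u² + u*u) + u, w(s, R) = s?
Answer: 105 + √17 ≈ 109.12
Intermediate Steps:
N(u) = u + 2*u² (N(u) = (u² + u²) + u = 2*u² + u = u + 2*u²)
H(c(4, 8), 4) + N(w(7, -5)) = √((3 - 1*4)² + 4²) + 7*(1 + 2*7) = √((3 - 4)² + 16) + 7*(1 + 14) = √((-1)² + 16) + 7*15 = √(1 + 16) + 105 = √17 + 105 = 105 + √17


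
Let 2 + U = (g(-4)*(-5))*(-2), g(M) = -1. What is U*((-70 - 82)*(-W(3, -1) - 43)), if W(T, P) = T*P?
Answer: -72960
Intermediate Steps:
W(T, P) = P*T
U = -12 (U = -2 - 1*(-5)*(-2) = -2 + 5*(-2) = -2 - 10 = -12)
U*((-70 - 82)*(-W(3, -1) - 43)) = -12*(-70 - 82)*(-(-1)*3 - 43) = -(-1824)*(-1*(-3) - 43) = -(-1824)*(3 - 43) = -(-1824)*(-40) = -12*6080 = -72960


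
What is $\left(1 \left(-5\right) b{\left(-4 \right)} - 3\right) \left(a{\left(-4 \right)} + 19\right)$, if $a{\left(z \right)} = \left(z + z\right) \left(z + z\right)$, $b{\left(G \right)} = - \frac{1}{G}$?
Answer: $- \frac{1411}{4} \approx -352.75$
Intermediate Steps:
$a{\left(z \right)} = 4 z^{2}$ ($a{\left(z \right)} = 2 z 2 z = 4 z^{2}$)
$\left(1 \left(-5\right) b{\left(-4 \right)} - 3\right) \left(a{\left(-4 \right)} + 19\right) = \left(1 \left(-5\right) \left(- \frac{1}{-4}\right) - 3\right) \left(4 \left(-4\right)^{2} + 19\right) = \left(- 5 \left(\left(-1\right) \left(- \frac{1}{4}\right)\right) - 3\right) \left(4 \cdot 16 + 19\right) = \left(\left(-5\right) \frac{1}{4} - 3\right) \left(64 + 19\right) = \left(- \frac{5}{4} - 3\right) 83 = \left(- \frac{17}{4}\right) 83 = - \frac{1411}{4}$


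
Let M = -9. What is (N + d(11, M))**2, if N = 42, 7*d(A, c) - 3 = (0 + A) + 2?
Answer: 96100/49 ≈ 1961.2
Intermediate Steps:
d(A, c) = 5/7 + A/7 (d(A, c) = 3/7 + ((0 + A) + 2)/7 = 3/7 + (A + 2)/7 = 3/7 + (2 + A)/7 = 3/7 + (2/7 + A/7) = 5/7 + A/7)
(N + d(11, M))**2 = (42 + (5/7 + (1/7)*11))**2 = (42 + (5/7 + 11/7))**2 = (42 + 16/7)**2 = (310/7)**2 = 96100/49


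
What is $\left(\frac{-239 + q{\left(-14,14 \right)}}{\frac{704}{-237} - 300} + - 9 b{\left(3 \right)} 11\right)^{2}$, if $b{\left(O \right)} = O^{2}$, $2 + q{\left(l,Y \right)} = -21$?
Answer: $\frac{1021290434793225}{1288953604} \approx 7.9234 \cdot 10^{5}$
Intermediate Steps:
$q{\left(l,Y \right)} = -23$ ($q{\left(l,Y \right)} = -2 - 21 = -23$)
$\left(\frac{-239 + q{\left(-14,14 \right)}}{\frac{704}{-237} - 300} + - 9 b{\left(3 \right)} 11\right)^{2} = \left(\frac{-239 - 23}{\frac{704}{-237} - 300} + - 9 \cdot 3^{2} \cdot 11\right)^{2} = \left(- \frac{262}{704 \left(- \frac{1}{237}\right) - 300} + \left(-9\right) 9 \cdot 11\right)^{2} = \left(- \frac{262}{- \frac{704}{237} - 300} - 891\right)^{2} = \left(- \frac{262}{- \frac{71804}{237}} - 891\right)^{2} = \left(\left(-262\right) \left(- \frac{237}{71804}\right) - 891\right)^{2} = \left(\frac{31047}{35902} - 891\right)^{2} = \left(- \frac{31957635}{35902}\right)^{2} = \frac{1021290434793225}{1288953604}$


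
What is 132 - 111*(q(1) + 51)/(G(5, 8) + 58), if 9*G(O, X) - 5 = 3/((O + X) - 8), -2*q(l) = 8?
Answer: 113451/2638 ≈ 43.006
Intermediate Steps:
q(l) = -4 (q(l) = -½*8 = -4)
G(O, X) = 5/9 + 1/(3*(-8 + O + X)) (G(O, X) = 5/9 + (3/((O + X) - 8))/9 = 5/9 + (3/(-8 + O + X))/9 = 5/9 + 1/(3*(-8 + O + X)))
132 - 111*(q(1) + 51)/(G(5, 8) + 58) = 132 - 111*(-4 + 51)/((-37 + 5*5 + 5*8)/(9*(-8 + 5 + 8)) + 58) = 132 - 5217/((⅑)*(-37 + 25 + 40)/5 + 58) = 132 - 5217/((⅑)*(⅕)*28 + 58) = 132 - 5217/(28/45 + 58) = 132 - 5217/2638/45 = 132 - 5217*45/2638 = 132 - 111*2115/2638 = 132 - 234765/2638 = 113451/2638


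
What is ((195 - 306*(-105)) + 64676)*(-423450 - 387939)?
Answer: -78705544389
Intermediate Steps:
((195 - 306*(-105)) + 64676)*(-423450 - 387939) = ((195 + 32130) + 64676)*(-811389) = (32325 + 64676)*(-811389) = 97001*(-811389) = -78705544389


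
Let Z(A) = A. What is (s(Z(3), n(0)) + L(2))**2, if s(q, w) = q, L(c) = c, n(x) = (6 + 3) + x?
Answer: 25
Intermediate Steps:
n(x) = 9 + x
(s(Z(3), n(0)) + L(2))**2 = (3 + 2)**2 = 5**2 = 25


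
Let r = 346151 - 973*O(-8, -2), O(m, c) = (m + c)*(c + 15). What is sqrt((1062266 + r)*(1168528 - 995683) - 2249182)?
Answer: sqrt(265298751233) ≈ 5.1507e+5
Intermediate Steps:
O(m, c) = (15 + c)*(c + m) (O(m, c) = (c + m)*(15 + c) = (15 + c)*(c + m))
r = 472641 (r = 346151 - 973*((-2)**2 + 15*(-2) + 15*(-8) - 2*(-8)) = 346151 - 973*(4 - 30 - 120 + 16) = 346151 - 973*(-130) = 346151 - 1*(-126490) = 346151 + 126490 = 472641)
sqrt((1062266 + r)*(1168528 - 995683) - 2249182) = sqrt((1062266 + 472641)*(1168528 - 995683) - 2249182) = sqrt(1534907*172845 - 2249182) = sqrt(265301000415 - 2249182) = sqrt(265298751233)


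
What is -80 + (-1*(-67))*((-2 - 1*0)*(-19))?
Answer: 2466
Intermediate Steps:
-80 + (-1*(-67))*((-2 - 1*0)*(-19)) = -80 + 67*((-2 + 0)*(-19)) = -80 + 67*(-2*(-19)) = -80 + 67*38 = -80 + 2546 = 2466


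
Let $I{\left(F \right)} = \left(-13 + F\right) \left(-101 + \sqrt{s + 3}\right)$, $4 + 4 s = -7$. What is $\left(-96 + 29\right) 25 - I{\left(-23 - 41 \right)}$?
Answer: $- \frac{18827}{2} \approx -9413.5$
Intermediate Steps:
$s = - \frac{11}{4}$ ($s = -1 + \frac{1}{4} \left(-7\right) = -1 - \frac{7}{4} = - \frac{11}{4} \approx -2.75$)
$I{\left(F \right)} = \frac{2613}{2} - \frac{201 F}{2}$ ($I{\left(F \right)} = \left(-13 + F\right) \left(-101 + \sqrt{- \frac{11}{4} + 3}\right) = \left(-13 + F\right) \left(-101 + \sqrt{\frac{1}{4}}\right) = \left(-13 + F\right) \left(-101 + \frac{1}{2}\right) = \left(-13 + F\right) \left(- \frac{201}{2}\right) = \frac{2613}{2} - \frac{201 F}{2}$)
$\left(-96 + 29\right) 25 - I{\left(-23 - 41 \right)} = \left(-96 + 29\right) 25 - \left(\frac{2613}{2} - \frac{201 \left(-23 - 41\right)}{2}\right) = \left(-67\right) 25 - \left(\frac{2613}{2} - -6432\right) = -1675 - \left(\frac{2613}{2} + 6432\right) = -1675 - \frac{15477}{2} = - \frac{18827}{2}$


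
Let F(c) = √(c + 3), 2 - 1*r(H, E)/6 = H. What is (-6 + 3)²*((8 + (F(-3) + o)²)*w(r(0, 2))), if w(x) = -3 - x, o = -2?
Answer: -1620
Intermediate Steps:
r(H, E) = 12 - 6*H
F(c) = √(3 + c)
(-6 + 3)²*((8 + (F(-3) + o)²)*w(r(0, 2))) = (-6 + 3)²*((8 + (√(3 - 3) - 2)²)*(-3 - (12 - 6*0))) = (-3)²*((8 + (√0 - 2)²)*(-3 - (12 + 0))) = 9*((8 + (0 - 2)²)*(-3 - 1*12)) = 9*((8 + (-2)²)*(-3 - 12)) = 9*((8 + 4)*(-15)) = 9*(12*(-15)) = 9*(-180) = -1620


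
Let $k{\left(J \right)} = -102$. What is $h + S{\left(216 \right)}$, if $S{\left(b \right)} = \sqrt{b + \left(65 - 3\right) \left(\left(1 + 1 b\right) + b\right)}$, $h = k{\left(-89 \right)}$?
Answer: $-102 + \sqrt{27062} \approx 62.505$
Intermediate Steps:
$h = -102$
$S{\left(b \right)} = \sqrt{62 + 125 b}$ ($S{\left(b \right)} = \sqrt{b + 62 \left(\left(1 + b\right) + b\right)} = \sqrt{b + 62 \left(1 + 2 b\right)} = \sqrt{b + \left(62 + 124 b\right)} = \sqrt{62 + 125 b}$)
$h + S{\left(216 \right)} = -102 + \sqrt{62 + 125 \cdot 216} = -102 + \sqrt{62 + 27000} = -102 + \sqrt{27062}$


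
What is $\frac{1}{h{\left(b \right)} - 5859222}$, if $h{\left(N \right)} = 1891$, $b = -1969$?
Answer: $- \frac{1}{5857331} \approx -1.7073 \cdot 10^{-7}$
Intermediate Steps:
$\frac{1}{h{\left(b \right)} - 5859222} = \frac{1}{1891 - 5859222} = \frac{1}{-5857331} = - \frac{1}{5857331}$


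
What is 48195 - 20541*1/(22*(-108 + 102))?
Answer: 2127427/44 ≈ 48351.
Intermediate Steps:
48195 - 20541*1/(22*(-108 + 102)) = 48195 - 20541/((-6*22)) = 48195 - 20541/(-132) = 48195 - 20541*(-1/132) = 48195 + 6847/44 = 2127427/44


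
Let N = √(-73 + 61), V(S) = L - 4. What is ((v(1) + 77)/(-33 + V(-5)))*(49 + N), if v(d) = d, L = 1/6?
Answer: -1764/17 - 72*I*√3/17 ≈ -103.76 - 7.3357*I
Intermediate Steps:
L = ⅙ ≈ 0.16667
V(S) = -23/6 (V(S) = ⅙ - 4 = -23/6)
N = 2*I*√3 (N = √(-12) = 2*I*√3 ≈ 3.4641*I)
((v(1) + 77)/(-33 + V(-5)))*(49 + N) = ((1 + 77)/(-33 - 23/6))*(49 + 2*I*√3) = (78/(-221/6))*(49 + 2*I*√3) = (78*(-6/221))*(49 + 2*I*√3) = -36*(49 + 2*I*√3)/17 = -1764/17 - 72*I*√3/17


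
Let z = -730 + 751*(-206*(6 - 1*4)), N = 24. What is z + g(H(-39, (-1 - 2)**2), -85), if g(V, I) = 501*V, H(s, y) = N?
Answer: -298118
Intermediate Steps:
H(s, y) = 24
z = -310142 (z = -730 + 751*(-206*(6 - 4)) = -730 + 751*(-206*2) = -730 + 751*(-412) = -730 - 309412 = -310142)
z + g(H(-39, (-1 - 2)**2), -85) = -310142 + 501*24 = -310142 + 12024 = -298118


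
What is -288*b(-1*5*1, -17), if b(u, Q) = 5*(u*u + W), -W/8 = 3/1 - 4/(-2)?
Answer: 21600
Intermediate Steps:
W = -40 (W = -8*(3/1 - 4/(-2)) = -8*(3*1 - 4*(-½)) = -8*(3 + 2) = -8*5 = -40)
b(u, Q) = -200 + 5*u² (b(u, Q) = 5*(u*u - 40) = 5*(u² - 40) = 5*(-40 + u²) = -200 + 5*u²)
-288*b(-1*5*1, -17) = -288*(-200 + 5*(-1*5*1)²) = -288*(-200 + 5*(-5*1)²) = -288*(-200 + 5*(-5)²) = -288*(-200 + 5*25) = -288*(-200 + 125) = -288*(-75) = 21600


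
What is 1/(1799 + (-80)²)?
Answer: 1/8199 ≈ 0.00012197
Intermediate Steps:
1/(1799 + (-80)²) = 1/(1799 + 6400) = 1/8199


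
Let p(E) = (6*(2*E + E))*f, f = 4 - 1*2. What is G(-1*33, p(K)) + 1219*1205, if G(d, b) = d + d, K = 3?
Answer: 1468829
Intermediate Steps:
f = 2 (f = 4 - 2 = 2)
p(E) = 36*E (p(E) = (6*(2*E + E))*2 = (6*(3*E))*2 = (18*E)*2 = 36*E)
G(d, b) = 2*d
G(-1*33, p(K)) + 1219*1205 = 2*(-1*33) + 1219*1205 = 2*(-33) + 1468895 = -66 + 1468895 = 1468829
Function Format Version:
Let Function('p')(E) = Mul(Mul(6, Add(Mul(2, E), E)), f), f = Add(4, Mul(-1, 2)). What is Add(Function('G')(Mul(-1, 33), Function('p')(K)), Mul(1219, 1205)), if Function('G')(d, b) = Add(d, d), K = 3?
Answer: 1468829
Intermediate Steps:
f = 2 (f = Add(4, -2) = 2)
Function('p')(E) = Mul(36, E) (Function('p')(E) = Mul(Mul(6, Add(Mul(2, E), E)), 2) = Mul(Mul(6, Mul(3, E)), 2) = Mul(Mul(18, E), 2) = Mul(36, E))
Function('G')(d, b) = Mul(2, d)
Add(Function('G')(Mul(-1, 33), Function('p')(K)), Mul(1219, 1205)) = Add(Mul(2, Mul(-1, 33)), Mul(1219, 1205)) = Add(Mul(2, -33), 1468895) = Add(-66, 1468895) = 1468829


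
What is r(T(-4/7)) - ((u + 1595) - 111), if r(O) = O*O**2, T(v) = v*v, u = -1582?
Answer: 11533698/117649 ≈ 98.035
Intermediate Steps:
T(v) = v**2
r(O) = O**3
r(T(-4/7)) - ((u + 1595) - 111) = ((-4/7)**2)**3 - ((-1582 + 1595) - 111) = ((-4*1/7)**2)**3 - (13 - 111) = ((-4/7)**2)**3 - 1*(-98) = (16/49)**3 + 98 = 4096/117649 + 98 = 11533698/117649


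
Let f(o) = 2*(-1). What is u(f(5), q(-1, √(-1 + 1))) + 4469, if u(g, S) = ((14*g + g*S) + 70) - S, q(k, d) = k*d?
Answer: 4511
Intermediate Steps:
f(o) = -2
q(k, d) = d*k
u(g, S) = 70 - S + 14*g + S*g (u(g, S) = ((14*g + S*g) + 70) - S = (70 + 14*g + S*g) - S = 70 - S + 14*g + S*g)
u(f(5), q(-1, √(-1 + 1))) + 4469 = (70 - √(-1 + 1)*(-1) + 14*(-2) + (√(-1 + 1)*(-1))*(-2)) + 4469 = (70 - √0*(-1) - 28 + (√0*(-1))*(-2)) + 4469 = (70 - 0*(-1) - 28 + (0*(-1))*(-2)) + 4469 = (70 - 1*0 - 28 + 0*(-2)) + 4469 = (70 + 0 - 28 + 0) + 4469 = 42 + 4469 = 4511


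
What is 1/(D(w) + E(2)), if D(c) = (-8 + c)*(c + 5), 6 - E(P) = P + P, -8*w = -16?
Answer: -1/40 ≈ -0.025000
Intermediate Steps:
w = 2 (w = -⅛*(-16) = 2)
E(P) = 6 - 2*P (E(P) = 6 - (P + P) = 6 - 2*P)
D(c) = (-8 + c)*(5 + c)
1/(D(w) + E(2)) = 1/((-40 + 2² - 3*2) + (6 - 2*2)) = 1/((-40 + 4 - 6) + (6 - 4)) = 1/(-42 + 2) = 1/(-40) = -1/40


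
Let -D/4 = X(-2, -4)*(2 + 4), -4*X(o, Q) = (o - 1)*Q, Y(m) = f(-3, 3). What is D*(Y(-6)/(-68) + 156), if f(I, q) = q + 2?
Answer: 190854/17 ≈ 11227.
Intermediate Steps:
f(I, q) = 2 + q
Y(m) = 5 (Y(m) = 2 + 3 = 5)
X(o, Q) = -Q*(-1 + o)/4 (X(o, Q) = -(o - 1)*Q/4 = -(-1 + o)*Q/4 = -Q*(-1 + o)/4)
D = 72 (D = -4*(1/4)*(-4)*(1 - 1*(-2))*(2 + 4) = -4*(1/4)*(-4)*(1 + 2)*6 = -4*(1/4)*(-4)*3*6 = -(-12)*6 = -4*(-18) = 72)
D*(Y(-6)/(-68) + 156) = 72*(5/(-68) + 156) = 72*(5*(-1/68) + 156) = 72*(-5/68 + 156) = 72*(10603/68) = 190854/17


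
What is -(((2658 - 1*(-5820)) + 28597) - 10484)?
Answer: -26591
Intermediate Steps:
-(((2658 - 1*(-5820)) + 28597) - 10484) = -(((2658 + 5820) + 28597) - 10484) = -((8478 + 28597) - 10484) = -(37075 - 10484) = -1*26591 = -26591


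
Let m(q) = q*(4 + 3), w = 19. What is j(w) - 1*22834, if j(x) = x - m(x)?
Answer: -22948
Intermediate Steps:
m(q) = 7*q (m(q) = q*7 = 7*q)
j(x) = -6*x (j(x) = x - 7*x = -6*x)
j(w) - 1*22834 = -6*19 - 1*22834 = -114 - 22834 = -22948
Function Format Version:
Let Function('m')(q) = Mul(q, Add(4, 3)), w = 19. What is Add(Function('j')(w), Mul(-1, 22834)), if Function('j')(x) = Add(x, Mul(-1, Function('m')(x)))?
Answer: -22948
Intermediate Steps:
Function('m')(q) = Mul(7, q) (Function('m')(q) = Mul(q, 7) = Mul(7, q))
Function('j')(x) = Mul(-6, x) (Function('j')(x) = Add(x, Mul(-1, Mul(7, x))) = Add(x, Mul(-7, x)) = Mul(-6, x))
Add(Function('j')(w), Mul(-1, 22834)) = Add(Mul(-6, 19), Mul(-1, 22834)) = Add(-114, -22834) = -22948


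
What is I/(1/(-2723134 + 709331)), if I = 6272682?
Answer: -12631945829646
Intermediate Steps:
I/(1/(-2723134 + 709331)) = 6272682/(1/(-2723134 + 709331)) = 6272682/(1/(-2013803)) = 6272682/(-1/2013803) = 6272682*(-2013803) = -12631945829646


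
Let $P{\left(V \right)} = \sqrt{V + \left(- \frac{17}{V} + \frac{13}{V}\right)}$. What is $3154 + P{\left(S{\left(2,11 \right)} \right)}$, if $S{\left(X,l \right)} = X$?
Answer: $3154$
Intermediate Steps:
$P{\left(V \right)} = \sqrt{V - \frac{4}{V}}$
$3154 + P{\left(S{\left(2,11 \right)} \right)} = 3154 + \sqrt{2 - \frac{4}{2}} = 3154 + \sqrt{2 - 2} = 3154 + \sqrt{0} = 3154 + 0 = 3154$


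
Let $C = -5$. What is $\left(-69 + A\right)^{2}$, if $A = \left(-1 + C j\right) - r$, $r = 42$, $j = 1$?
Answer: $13689$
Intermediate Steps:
$A = -48$ ($A = \left(-1 - 5\right) - 42 = -6 - 42 = -48$)
$\left(-69 + A\right)^{2} = \left(-69 - 48\right)^{2} = \left(-117\right)^{2} = 13689$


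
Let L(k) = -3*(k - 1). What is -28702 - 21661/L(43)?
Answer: -3594791/126 ≈ -28530.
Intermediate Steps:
L(k) = 3 - 3*k (L(k) = -3*(-1 + k) = 3 - 3*k)
-28702 - 21661/L(43) = -28702 - 21661/(3 - 3*43) = -28702 - 21661/(3 - 129) = -28702 - 21661/(-126) = -28702 - 21661*(-1)/126 = -28702 - 1*(-21661/126) = -28702 + 21661/126 = -3594791/126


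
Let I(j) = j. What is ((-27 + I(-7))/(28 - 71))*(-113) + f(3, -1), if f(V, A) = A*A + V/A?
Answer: -3928/43 ≈ -91.349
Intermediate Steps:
f(V, A) = A² + V/A
((-27 + I(-7))/(28 - 71))*(-113) + f(3, -1) = ((-27 - 7)/(28 - 71))*(-113) + (3 + (-1)³)/(-1) = -34/(-43)*(-113) - (3 - 1) = -34*(-1/43)*(-113) - 1*2 = (34/43)*(-113) - 2 = -3842/43 - 2 = -3928/43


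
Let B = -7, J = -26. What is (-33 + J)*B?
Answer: 413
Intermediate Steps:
(-33 + J)*B = (-33 - 26)*(-7) = -59*(-7) = 413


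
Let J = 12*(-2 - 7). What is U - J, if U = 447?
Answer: 555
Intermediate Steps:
J = -108 (J = 12*(-9) = -108)
U - J = 447 - 1*(-108) = 447 + 108 = 555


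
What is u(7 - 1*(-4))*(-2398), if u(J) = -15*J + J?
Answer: 369292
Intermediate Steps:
u(J) = -14*J
u(7 - 1*(-4))*(-2398) = -14*(7 - 1*(-4))*(-2398) = -14*(7 + 4)*(-2398) = -14*11*(-2398) = -154*(-2398) = 369292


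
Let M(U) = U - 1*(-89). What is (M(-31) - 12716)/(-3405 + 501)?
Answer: 6329/1452 ≈ 4.3588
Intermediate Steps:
M(U) = 89 + U (M(U) = U + 89 = 89 + U)
(M(-31) - 12716)/(-3405 + 501) = ((89 - 31) - 12716)/(-3405 + 501) = (58 - 12716)/(-2904) = -12658*(-1/2904) = 6329/1452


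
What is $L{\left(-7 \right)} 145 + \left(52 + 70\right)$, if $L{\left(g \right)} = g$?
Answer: $-893$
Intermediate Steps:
$L{\left(-7 \right)} 145 + \left(52 + 70\right) = \left(-7\right) 145 + \left(52 + 70\right) = -1015 + 122 = -893$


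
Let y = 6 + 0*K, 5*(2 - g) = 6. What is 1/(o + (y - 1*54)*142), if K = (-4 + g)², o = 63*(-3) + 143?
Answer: -1/6862 ≈ -0.00014573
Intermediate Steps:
g = ⅘ (g = 2 - ⅕*6 = 2 - 6/5 = ⅘ ≈ 0.80000)
o = -46 (o = -189 + 143 = -46)
K = 256/25 (K = (-4 + ⅘)² = (-16/5)² = 256/25 ≈ 10.240)
y = 6 (y = 6 + 0*(256/25) = 6 + 0 = 6)
1/(o + (y - 1*54)*142) = 1/(-46 + (6 - 1*54)*142) = 1/(-46 + (6 - 54)*142) = 1/(-46 - 48*142) = 1/(-46 - 6816) = 1/(-6862) = -1/6862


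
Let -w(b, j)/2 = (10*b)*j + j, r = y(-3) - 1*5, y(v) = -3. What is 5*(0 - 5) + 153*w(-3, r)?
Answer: -71017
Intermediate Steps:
r = -8 (r = -3 - 1*5 = -3 - 5 = -8)
w(b, j) = -2*j - 20*b*j (w(b, j) = -2*((10*b)*j + j) = -2*(10*b*j + j) = -2*(j + 10*b*j) = -2*j - 20*b*j)
5*(0 - 5) + 153*w(-3, r) = 5*(0 - 5) + 153*(-2*(-8)*(1 + 10*(-3))) = 5*(-5) + 153*(-2*(-8)*(1 - 30)) = -25 + 153*(-2*(-8)*(-29)) = -25 + 153*(-464) = -25 - 70992 = -71017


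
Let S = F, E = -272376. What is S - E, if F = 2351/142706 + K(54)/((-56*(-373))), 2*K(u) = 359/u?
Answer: 43843146638704991/160965518112 ≈ 2.7238e+5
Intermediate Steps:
K(u) = 359/(2*u) (K(u) = (359/u)/2 = 359/(2*u))
F = 2677430879/160965518112 (F = 2351/142706 + ((359/2)/54)/((-56*(-373))) = 2351*(1/142706) + ((359/2)*(1/54))/20888 = 2351/142706 + (359/108)*(1/20888) = 2351/142706 + 359/2255904 = 2677430879/160965518112 ≈ 0.016634)
S = 2677430879/160965518112 ≈ 0.016634
S - E = 2677430879/160965518112 - 1*(-272376) = 2677430879/160965518112 + 272376 = 43843146638704991/160965518112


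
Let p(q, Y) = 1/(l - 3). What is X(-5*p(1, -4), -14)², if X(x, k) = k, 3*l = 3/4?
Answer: 196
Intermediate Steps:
l = ¼ (l = (3/4)/3 = (3*(¼))/3 = (⅓)*(¾) = ¼ ≈ 0.25000)
p(q, Y) = -4/11 (p(q, Y) = 1/(¼ - 3) = 1/(-11/4) = -4/11)
X(-5*p(1, -4), -14)² = (-14)² = 196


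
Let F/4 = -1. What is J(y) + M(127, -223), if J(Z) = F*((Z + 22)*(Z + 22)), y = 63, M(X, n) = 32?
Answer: -28868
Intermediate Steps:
F = -4 (F = 4*(-1) = -4)
J(Z) = -4*(22 + Z)² (J(Z) = -4*(Z + 22)*(Z + 22) = -4*(22 + Z)*(22 + Z) = -4*(22 + Z)²)
J(y) + M(127, -223) = -4*(22 + 63)² + 32 = -4*85² + 32 = -4*7225 + 32 = -28900 + 32 = -28868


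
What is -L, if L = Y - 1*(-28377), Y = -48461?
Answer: 20084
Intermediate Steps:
L = -20084 (L = -48461 - 1*(-28377) = -48461 + 28377 = -20084)
-L = -1*(-20084) = 20084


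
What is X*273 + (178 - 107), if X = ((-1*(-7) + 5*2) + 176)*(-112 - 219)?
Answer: -17439988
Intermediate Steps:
X = -63883 (X = ((7 + 10) + 176)*(-331) = (17 + 176)*(-331) = 193*(-331) = -63883)
X*273 + (178 - 107) = -63883*273 + (178 - 107) = -17440059 + 71 = -17439988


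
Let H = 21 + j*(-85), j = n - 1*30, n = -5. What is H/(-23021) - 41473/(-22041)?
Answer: 888715097/507405861 ≈ 1.7515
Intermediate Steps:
j = -35 (j = -5 - 1*30 = -5 - 30 = -35)
H = 2996 (H = 21 - 35*(-85) = 21 + 2975 = 2996)
H/(-23021) - 41473/(-22041) = 2996/(-23021) - 41473/(-22041) = 2996*(-1/23021) - 41473*(-1/22041) = -2996/23021 + 41473/22041 = 888715097/507405861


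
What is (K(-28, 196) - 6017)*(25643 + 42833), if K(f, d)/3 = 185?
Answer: -374015912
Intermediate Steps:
K(f, d) = 555 (K(f, d) = 3*185 = 555)
(K(-28, 196) - 6017)*(25643 + 42833) = (555 - 6017)*(25643 + 42833) = -5462*68476 = -374015912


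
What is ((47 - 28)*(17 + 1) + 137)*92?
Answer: 44068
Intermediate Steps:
((47 - 28)*(17 + 1) + 137)*92 = (19*18 + 137)*92 = (342 + 137)*92 = 479*92 = 44068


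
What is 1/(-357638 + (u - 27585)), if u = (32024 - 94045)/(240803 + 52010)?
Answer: -292813/112798364320 ≈ -2.5959e-6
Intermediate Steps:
u = -62021/292813 ≈ -0.21181
1/(-357638 + (u - 27585)) = 1/(-357638 + (-62021/292813 - 27585)) = 1/(-357638 - 8077308626/292813) = 1/(-112798364320/292813) = -292813/112798364320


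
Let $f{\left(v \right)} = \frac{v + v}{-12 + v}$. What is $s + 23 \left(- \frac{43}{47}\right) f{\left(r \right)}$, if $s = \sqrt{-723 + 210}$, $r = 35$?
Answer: $- \frac{3010}{47} + 3 i \sqrt{57} \approx -64.043 + 22.65 i$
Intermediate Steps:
$f{\left(v \right)} = \frac{2 v}{-12 + v}$
$s = 3 i \sqrt{57}$ ($s = \sqrt{-513} = 3 i \sqrt{57} \approx 22.65 i$)
$s + 23 \left(- \frac{43}{47}\right) f{\left(r \right)} = 3 i \sqrt{57} + 23 \left(- \frac{43}{47}\right) 2 \cdot 35 \frac{1}{-12 + 35} = 3 i \sqrt{57} + 23 \left(\left(-43\right) \frac{1}{47}\right) 2 \cdot 35 \cdot \frac{1}{23} = 3 i \sqrt{57} + 23 \left(- \frac{43}{47}\right) 2 \cdot 35 \cdot \frac{1}{23} = 3 i \sqrt{57} - \frac{3010}{47} = - \frac{3010}{47} + 3 i \sqrt{57}$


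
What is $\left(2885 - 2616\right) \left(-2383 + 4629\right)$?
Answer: $604174$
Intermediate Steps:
$\left(2885 - 2616\right) \left(-2383 + 4629\right) = 269 \cdot 2246 = 604174$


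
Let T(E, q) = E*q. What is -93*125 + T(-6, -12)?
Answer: -11553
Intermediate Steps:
-93*125 + T(-6, -12) = -93*125 - 6*(-12) = -11625 + 72 = -11553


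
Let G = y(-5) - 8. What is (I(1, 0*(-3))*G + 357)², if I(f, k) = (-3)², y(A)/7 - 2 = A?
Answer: 9216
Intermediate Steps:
y(A) = 14 + 7*A
I(f, k) = 9
G = -29 (G = (14 + 7*(-5)) - 8 = (14 - 35) - 8 = -21 - 8 = -29)
(I(1, 0*(-3))*G + 357)² = (9*(-29) + 357)² = (-261 + 357)² = 96² = 9216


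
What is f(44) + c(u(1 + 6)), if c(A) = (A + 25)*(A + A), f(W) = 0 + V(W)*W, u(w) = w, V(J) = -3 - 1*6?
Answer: 52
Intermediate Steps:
V(J) = -9 (V(J) = -3 - 6 = -9)
f(W) = -9*W (f(W) = 0 - 9*W = -9*W)
c(A) = 2*A*(25 + A) (c(A) = (25 + A)*(2*A) = 2*A*(25 + A))
f(44) + c(u(1 + 6)) = -9*44 + 2*(1 + 6)*(25 + (1 + 6)) = -396 + 2*7*(25 + 7) = -396 + 2*7*32 = -396 + 448 = 52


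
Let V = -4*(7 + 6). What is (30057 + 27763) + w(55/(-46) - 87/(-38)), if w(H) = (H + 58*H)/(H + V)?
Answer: 643117759/11123 ≈ 57819.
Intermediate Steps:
V = -52 (V = -4*13 = -52)
w(H) = 59*H/(-52 + H) (w(H) = (H + 58*H)/(H - 52) = (59*H)/(-52 + H) = 59*H/(-52 + H))
(30057 + 27763) + w(55/(-46) - 87/(-38)) = (30057 + 27763) + 59*(55/(-46) - 87/(-38))/(-52 + (55/(-46) - 87/(-38))) = 57820 + 59*(55*(-1/46) - 87*(-1/38))/(-52 + (55*(-1/46) - 87*(-1/38))) = 57820 + 59*(-55/46 + 87/38)/(-52 + (-55/46 + 87/38)) = 57820 + 59*(478/437)/(-52 + 478/437) = 57820 + 59*(478/437)/(-22246/437) = 57820 + 59*(478/437)*(-437/22246) = 57820 - 14101/11123 = 643117759/11123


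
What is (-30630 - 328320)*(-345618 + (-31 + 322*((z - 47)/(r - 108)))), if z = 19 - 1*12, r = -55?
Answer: 20218902217650/163 ≈ 1.2404e+11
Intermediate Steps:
z = 7 (z = 19 - 12 = 7)
(-30630 - 328320)*(-345618 + (-31 + 322*((z - 47)/(r - 108)))) = (-30630 - 328320)*(-345618 + (-31 + 322*((7 - 47)/(-55 - 108)))) = -358950*(-345618 + (-31 + 322*(-40/(-163)))) = -358950*(-345618 + (-31 + 322*(-40*(-1/163)))) = -358950*(-345618 + (-31 + 322*(40/163))) = -358950*(-345618 + (-31 + 12880/163)) = -358950*(-345618 + 7827/163) = -358950*(-56327907/163) = 20218902217650/163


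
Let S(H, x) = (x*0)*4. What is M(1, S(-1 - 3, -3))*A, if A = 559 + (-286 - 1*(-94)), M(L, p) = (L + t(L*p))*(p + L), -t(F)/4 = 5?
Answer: -6973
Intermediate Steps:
t(F) = -20 (t(F) = -4*5 = -20)
S(H, x) = 0 (S(H, x) = 0*4 = 0)
M(L, p) = (-20 + L)*(L + p) (M(L, p) = (L - 20)*(p + L) = (-20 + L)*(L + p))
A = 367 (A = 559 + (-286 + 94) = 559 - 192 = 367)
M(1, S(-1 - 3, -3))*A = (1² - 20*1 - 20*0 + 1*0)*367 = (1 - 20 + 0 + 0)*367 = -19*367 = -6973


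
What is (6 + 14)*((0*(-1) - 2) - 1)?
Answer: -60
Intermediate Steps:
(6 + 14)*((0*(-1) - 2) - 1) = 20*((0 - 2) - 1) = 20*(-2 - 1) = 20*(-3) = -60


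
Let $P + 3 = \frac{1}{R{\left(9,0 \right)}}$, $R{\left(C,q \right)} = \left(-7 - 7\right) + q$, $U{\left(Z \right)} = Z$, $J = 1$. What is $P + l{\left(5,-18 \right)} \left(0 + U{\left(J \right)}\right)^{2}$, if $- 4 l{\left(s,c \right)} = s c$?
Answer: $\frac{136}{7} \approx 19.429$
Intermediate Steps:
$R{\left(C,q \right)} = -14 + q$
$P = - \frac{43}{14}$ ($P = -3 + \frac{1}{-14 + 0} = -3 + \frac{1}{-14} = -3 - \frac{1}{14} = - \frac{43}{14} \approx -3.0714$)
$l{\left(s,c \right)} = - \frac{c s}{4}$ ($l{\left(s,c \right)} = - \frac{s c}{4} = - \frac{c s}{4}$)
$P + l{\left(5,-18 \right)} \left(0 + U{\left(J \right)}\right)^{2} = - \frac{43}{14} + \left(- \frac{1}{4}\right) \left(-18\right) 5 \left(0 + 1\right)^{2} = - \frac{43}{14} + \frac{45 \cdot 1^{2}}{2} = - \frac{43}{14} + \frac{45}{2} \cdot 1 = - \frac{43}{14} + \frac{45}{2} = \frac{136}{7}$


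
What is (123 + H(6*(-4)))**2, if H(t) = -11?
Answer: 12544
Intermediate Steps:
(123 + H(6*(-4)))**2 = (123 - 11)**2 = 112**2 = 12544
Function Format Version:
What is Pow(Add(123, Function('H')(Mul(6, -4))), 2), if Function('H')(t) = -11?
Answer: 12544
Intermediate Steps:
Pow(Add(123, Function('H')(Mul(6, -4))), 2) = Pow(Add(123, -11), 2) = Pow(112, 2) = 12544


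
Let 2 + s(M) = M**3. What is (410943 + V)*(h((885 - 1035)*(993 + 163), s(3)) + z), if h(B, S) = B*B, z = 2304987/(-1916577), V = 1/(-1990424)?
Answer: 15711960923678617652560597601/1271600286216 ≈ 1.2356e+16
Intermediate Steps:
s(M) = -2 + M**3
V = -1/1990424 ≈ -5.0241e-7
z = -768329/638859 (z = 2304987*(-1/1916577) = -768329/638859 ≈ -1.2027)
h(B, S) = B**2
(410943 + V)*(h((885 - 1035)*(993 + 163), s(3)) + z) = (410943 - 1/1990424)*(((885 - 1035)*(993 + 163))**2 - 768329/638859) = 817950809831*((-150*1156)**2 - 768329/638859)/1990424 = 817950809831*((-173400)**2 - 768329/638859)/1990424 = 817950809831*(30067560000 - 768329/638859)/1990424 = (817950809831/1990424)*(19208931313271671/638859) = 15711960923678617652560597601/1271600286216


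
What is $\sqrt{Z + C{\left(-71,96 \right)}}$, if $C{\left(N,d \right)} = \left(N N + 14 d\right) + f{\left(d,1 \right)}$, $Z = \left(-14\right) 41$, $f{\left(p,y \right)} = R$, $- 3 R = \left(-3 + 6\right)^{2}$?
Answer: $44 \sqrt{3} \approx 76.21$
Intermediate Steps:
$R = -3$ ($R = - \frac{\left(-3 + 6\right)^{2}}{3} = - \frac{3^{2}}{3} = \left(- \frac{1}{3}\right) 9 = -3$)
$f{\left(p,y \right)} = -3$
$Z = -574$
$C{\left(N,d \right)} = -3 + N^{2} + 14 d$ ($C{\left(N,d \right)} = \left(N N + 14 d\right) - 3 = \left(N^{2} + 14 d\right) - 3 = -3 + N^{2} + 14 d$)
$\sqrt{Z + C{\left(-71,96 \right)}} = \sqrt{-574 + \left(-3 + \left(-71\right)^{2} + 14 \cdot 96\right)} = \sqrt{-574 + \left(-3 + 5041 + 1344\right)} = \sqrt{-574 + 6382} = \sqrt{5808} = 44 \sqrt{3}$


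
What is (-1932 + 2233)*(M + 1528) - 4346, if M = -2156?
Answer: -193374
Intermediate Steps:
(-1932 + 2233)*(M + 1528) - 4346 = (-1932 + 2233)*(-2156 + 1528) - 4346 = 301*(-628) - 4346 = -189028 - 4346 = -193374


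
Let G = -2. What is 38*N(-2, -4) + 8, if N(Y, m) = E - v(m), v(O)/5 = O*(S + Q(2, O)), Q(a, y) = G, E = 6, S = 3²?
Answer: 5556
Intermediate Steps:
S = 9
Q(a, y) = -2
v(O) = 35*O (v(O) = 5*(O*(9 - 2)) = 5*(O*7) = 5*(7*O) = 35*O)
N(Y, m) = 6 - 35*m
38*N(-2, -4) + 8 = 38*(6 - 35*(-4)) + 8 = 38*(6 + 140) + 8 = 38*146 + 8 = 5548 + 8 = 5556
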